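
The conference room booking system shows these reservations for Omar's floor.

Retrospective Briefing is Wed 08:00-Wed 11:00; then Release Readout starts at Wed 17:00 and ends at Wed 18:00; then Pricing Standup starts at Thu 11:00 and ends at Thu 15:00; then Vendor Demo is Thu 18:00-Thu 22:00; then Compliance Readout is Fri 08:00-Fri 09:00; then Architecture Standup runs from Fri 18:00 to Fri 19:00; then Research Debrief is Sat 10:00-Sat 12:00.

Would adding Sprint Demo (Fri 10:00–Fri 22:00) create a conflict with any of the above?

Retrospective Briefing: ends Wed 11:00 at or before Sprint Demo starts Fri 10:00 → clear.
Release Readout: ends Wed 18:00 at or before Sprint Demo starts Fri 10:00 → clear.
Pricing Standup: ends Thu 15:00 at or before Sprint Demo starts Fri 10:00 → clear.
Vendor Demo: ends Thu 22:00 at or before Sprint Demo starts Fri 10:00 → clear.
Compliance Readout: ends Fri 09:00 at or before Sprint Demo starts Fri 10:00 → clear.
Architecture Standup: starts Fri 18:00 before Sprint Demo ends Fri 22:00, and ends Fri 19:00 after Sprint Demo starts Fri 10:00 → overlap.
Research Debrief: starts Sat 10:00 at or after Sprint Demo ends Fri 22:00 → clear.
Sprint Demo overlaps Architecture Standup.

Yes — it overlaps Architecture Standup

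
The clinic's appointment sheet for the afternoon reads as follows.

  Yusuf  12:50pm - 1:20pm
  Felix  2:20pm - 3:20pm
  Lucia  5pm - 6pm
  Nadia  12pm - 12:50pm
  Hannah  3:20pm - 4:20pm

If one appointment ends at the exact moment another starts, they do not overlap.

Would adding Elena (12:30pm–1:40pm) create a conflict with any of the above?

Nadia: starts 12pm before Elena ends 1:40pm, and ends 12:50pm after Elena starts 12:30pm → overlap.
Yusuf: starts 12:50pm before Elena ends 1:40pm, and ends 1:20pm after Elena starts 12:30pm → overlap.
Felix: starts 2:20pm at or after Elena ends 1:40pm → clear.
Hannah: starts 3:20pm at or after Elena ends 1:40pm → clear.
Lucia: starts 5pm at or after Elena ends 1:40pm → clear.
Elena overlaps Nadia, Yusuf.

Yes — it overlaps Nadia, Yusuf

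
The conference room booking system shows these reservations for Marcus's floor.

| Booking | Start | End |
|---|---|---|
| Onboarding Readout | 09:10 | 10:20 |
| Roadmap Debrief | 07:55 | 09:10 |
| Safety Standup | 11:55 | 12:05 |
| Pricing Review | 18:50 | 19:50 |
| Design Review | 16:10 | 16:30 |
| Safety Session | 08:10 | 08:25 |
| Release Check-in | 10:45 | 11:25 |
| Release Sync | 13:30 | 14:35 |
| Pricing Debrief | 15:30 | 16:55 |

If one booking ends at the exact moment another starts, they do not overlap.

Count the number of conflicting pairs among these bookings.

2

Sorted by start: Roadmap Debrief, Safety Session, Onboarding Readout, Release Check-in, Safety Standup, Release Sync, Pricing Debrief, Design Review, Pricing Review.
Safety Session starts before Roadmap Debrief ends → Roadmap Debrief and Safety Session overlap.
Onboarding Readout starts exactly when Roadmap Debrief ends (back-to-back, no overlap) — done with Roadmap Debrief.
Onboarding Readout starts after Safety Session ends — done with Safety Session.
Release Check-in starts after Onboarding Readout ends — done with Onboarding Readout.
Safety Standup starts after Release Check-in ends — done with Release Check-in.
Release Sync starts after Safety Standup ends — done with Safety Standup.
Pricing Debrief starts after Release Sync ends — done with Release Sync.
Design Review starts before Pricing Debrief ends → Pricing Debrief and Design Review overlap.
Pricing Review starts after Pricing Debrief ends.
Pricing Review starts after Design Review ends.
Overlapping pairs: Design Review & Pricing Debrief, Roadmap Debrief & Safety Session — 2 in total.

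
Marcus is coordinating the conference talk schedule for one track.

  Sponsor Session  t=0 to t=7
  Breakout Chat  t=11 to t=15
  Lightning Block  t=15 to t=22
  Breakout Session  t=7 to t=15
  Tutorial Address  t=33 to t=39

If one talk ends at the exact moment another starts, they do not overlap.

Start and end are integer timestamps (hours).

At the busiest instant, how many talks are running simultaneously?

2

Sort all start/end points and keep a running count:
t=0 start Sponsor Session → 1
t=7 end Sponsor Session → 0
t=7 start Breakout Session → 1
t=11 start Breakout Chat → 2
t=15 end Breakout Chat → 1
t=15 end Breakout Session → 0
t=15 start Lightning Block → 1
t=22 end Lightning Block → 0
t=33 start Tutorial Address → 1
t=39 end Tutorial Address → 0
Peak is 2, at t=11 (Breakout Chat, Breakout Session).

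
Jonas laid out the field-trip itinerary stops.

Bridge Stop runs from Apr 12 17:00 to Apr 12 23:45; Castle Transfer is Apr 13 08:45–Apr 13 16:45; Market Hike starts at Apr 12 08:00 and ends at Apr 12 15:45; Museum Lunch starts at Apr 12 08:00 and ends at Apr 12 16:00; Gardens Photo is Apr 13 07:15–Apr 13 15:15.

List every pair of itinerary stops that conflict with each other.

Sorted by start: Market Hike, Museum Lunch, Bridge Stop, Gardens Photo, Castle Transfer.
Museum Lunch starts before Market Hike ends → Market Hike and Museum Lunch overlap.
Bridge Stop starts after Market Hike ends, so Market Hike has no further overlaps.
Bridge Stop starts after Museum Lunch ends, so Museum Lunch has no further overlaps.
Gardens Photo starts after Bridge Stop ends, so Bridge Stop has no further overlaps.
Castle Transfer starts before Gardens Photo ends → Gardens Photo and Castle Transfer overlap.

Castle Transfer & Gardens Photo, Market Hike & Museum Lunch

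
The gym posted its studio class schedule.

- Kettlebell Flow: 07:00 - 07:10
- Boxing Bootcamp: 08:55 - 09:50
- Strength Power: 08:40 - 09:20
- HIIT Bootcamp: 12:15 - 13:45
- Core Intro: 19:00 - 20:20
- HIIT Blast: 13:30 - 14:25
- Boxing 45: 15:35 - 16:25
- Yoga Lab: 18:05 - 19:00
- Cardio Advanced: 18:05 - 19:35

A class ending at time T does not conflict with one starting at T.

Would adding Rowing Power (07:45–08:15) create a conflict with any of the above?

No — it doesn't clash with anything

Kettlebell Flow: ends 07:10 at or before Rowing Power starts 07:45 → clear.
Strength Power: starts 08:40 at or after Rowing Power ends 08:15 → clear.
Boxing Bootcamp: starts 08:55 at or after Rowing Power ends 08:15 → clear.
HIIT Bootcamp: starts 12:15 at or after Rowing Power ends 08:15 → clear.
HIIT Blast: starts 13:30 at or after Rowing Power ends 08:15 → clear.
Boxing 45: starts 15:35 at or after Rowing Power ends 08:15 → clear.
Yoga Lab: starts 18:05 at or after Rowing Power ends 08:15 → clear.
Cardio Advanced: starts 18:05 at or after Rowing Power ends 08:15 → clear.
Core Intro: starts 19:00 at or after Rowing Power ends 08:15 → clear.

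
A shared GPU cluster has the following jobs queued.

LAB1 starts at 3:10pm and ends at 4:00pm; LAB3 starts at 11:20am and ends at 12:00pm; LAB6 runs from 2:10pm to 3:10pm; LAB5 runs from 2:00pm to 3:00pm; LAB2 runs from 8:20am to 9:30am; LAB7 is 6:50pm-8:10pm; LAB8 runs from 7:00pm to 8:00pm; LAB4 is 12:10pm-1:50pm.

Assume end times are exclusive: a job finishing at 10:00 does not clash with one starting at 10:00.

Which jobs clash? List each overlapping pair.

LAB5 & LAB6, LAB7 & LAB8

Sorted by start: LAB2, LAB3, LAB4, LAB5, LAB6, LAB1, LAB7, LAB8.
LAB3 starts after LAB2 ends, so nothing later overlaps LAB2 either.
LAB4 starts after LAB3 ends, so nothing later overlaps LAB3 either.
LAB5 starts after LAB4 ends, so nothing later overlaps LAB4 either.
LAB6 starts before LAB5 ends → LAB5 and LAB6 overlap.
LAB1 starts after LAB5 ends, so nothing later overlaps LAB5 either.
LAB1 starts exactly when LAB6 ends (back-to-back, no overlap), so nothing later overlaps LAB6 either.
LAB7 starts after LAB1 ends, so nothing later overlaps LAB1 either.
LAB8 starts before LAB7 ends → LAB7 and LAB8 overlap.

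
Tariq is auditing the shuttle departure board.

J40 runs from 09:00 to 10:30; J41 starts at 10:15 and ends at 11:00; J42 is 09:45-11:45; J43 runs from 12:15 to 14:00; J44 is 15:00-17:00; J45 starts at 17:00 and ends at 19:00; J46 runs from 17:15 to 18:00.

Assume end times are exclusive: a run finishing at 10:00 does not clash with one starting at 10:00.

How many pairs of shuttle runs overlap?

4

Sorted by start: J40, J42, J41, J43, J44, J45, J46.
J42 starts before J40 ends → J40 and J42 overlap.
J41 starts before J40 ends → J40 and J41 overlap.
J43 starts after J40 ends — done with J40.
J41 starts before J42 ends → J42 and J41 overlap.
J43 starts after J42 ends — done with J42.
J43 starts after J41 ends — done with J41.
J44 starts after J43 ends — done with J43.
J45 starts exactly when J44 ends (back-to-back, no overlap) — done with J44.
J46 starts before J45 ends → J45 and J46 overlap.
Overlapping pairs: J40 & J41, J40 & J42, J41 & J42, J45 & J46 — 4 in total.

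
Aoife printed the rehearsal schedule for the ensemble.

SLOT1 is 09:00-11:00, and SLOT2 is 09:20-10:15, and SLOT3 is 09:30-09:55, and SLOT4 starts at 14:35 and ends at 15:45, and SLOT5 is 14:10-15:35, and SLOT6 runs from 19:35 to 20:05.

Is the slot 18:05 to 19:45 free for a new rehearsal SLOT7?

No — it overlaps SLOT6

SLOT1: ends 11:00 at or before SLOT7 starts 18:05 → clear.
SLOT2: ends 10:15 at or before SLOT7 starts 18:05 → clear.
SLOT3: ends 09:55 at or before SLOT7 starts 18:05 → clear.
SLOT5: ends 15:35 at or before SLOT7 starts 18:05 → clear.
SLOT4: ends 15:45 at or before SLOT7 starts 18:05 → clear.
SLOT6: starts 19:35 before SLOT7 ends 19:45, and ends 20:05 after SLOT7 starts 18:05 → overlap.
SLOT7 overlaps SLOT6.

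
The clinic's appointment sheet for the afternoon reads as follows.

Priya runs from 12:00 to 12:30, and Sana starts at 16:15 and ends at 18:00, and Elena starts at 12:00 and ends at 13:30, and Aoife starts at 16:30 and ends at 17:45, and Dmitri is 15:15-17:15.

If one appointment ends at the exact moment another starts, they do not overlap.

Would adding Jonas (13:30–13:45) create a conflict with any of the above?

Elena: ends 13:30 at or before Jonas starts 13:30 → clear.
Priya: ends 12:30 at or before Jonas starts 13:30 → clear.
Dmitri: starts 15:15 at or after Jonas ends 13:45 → clear.
Sana: starts 16:15 at or after Jonas ends 13:45 → clear.
Aoife: starts 16:30 at or after Jonas ends 13:45 → clear.

No — it doesn't clash with anything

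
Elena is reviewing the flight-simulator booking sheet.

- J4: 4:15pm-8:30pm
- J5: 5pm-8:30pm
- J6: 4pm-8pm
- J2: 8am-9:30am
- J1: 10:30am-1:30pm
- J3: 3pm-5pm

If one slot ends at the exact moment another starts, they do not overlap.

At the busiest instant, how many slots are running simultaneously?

Walk through starts and ends in time order (an end at T is processed before a start at T):
8am start J2 → 1
9:30am end J2 → 0
10:30am start J1 → 1
1:30pm end J1 → 0
3pm start J3 → 1
4pm start J6 → 2
4:15pm start J4 → 3
5pm end J3 → 2
5pm start J5 → 3
8pm end J6 → 2
8:30pm end J4 → 1
8:30pm end J5 → 0
Peak is 3, at 4:15pm (J3, J4, J6).

3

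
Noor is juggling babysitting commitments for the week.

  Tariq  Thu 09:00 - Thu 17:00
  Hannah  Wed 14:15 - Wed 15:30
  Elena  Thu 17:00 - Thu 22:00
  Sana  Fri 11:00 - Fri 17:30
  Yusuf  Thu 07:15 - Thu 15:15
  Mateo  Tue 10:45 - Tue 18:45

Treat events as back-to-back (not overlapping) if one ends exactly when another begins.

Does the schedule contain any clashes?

Two intervals overlap when each starts before the other ends.
Sorted by start: Mateo, Hannah, Yusuf, Tariq, Elena, Sana.
Hannah starts after Mateo ends; Mateo is clear from here.
Yusuf starts after Hannah ends; Hannah is clear from here.
Tariq starts before Yusuf ends → Yusuf and Tariq overlap.
That's a conflict, so the schedule is not conflict-free.

Yes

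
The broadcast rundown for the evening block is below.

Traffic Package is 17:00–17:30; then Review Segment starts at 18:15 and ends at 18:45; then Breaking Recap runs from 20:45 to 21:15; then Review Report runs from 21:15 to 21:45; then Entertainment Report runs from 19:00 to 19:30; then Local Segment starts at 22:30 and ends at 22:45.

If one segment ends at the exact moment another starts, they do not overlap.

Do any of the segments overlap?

Two intervals overlap when each starts before the other ends.
Sorted by start: Traffic Package, Review Segment, Entertainment Report, Breaking Recap, Review Report, Local Segment.
Review Segment starts after Traffic Package ends, so nothing later overlaps Traffic Package either.
Entertainment Report starts after Review Segment ends, so nothing later overlaps Review Segment either.
Breaking Recap starts after Entertainment Report ends, so nothing later overlaps Entertainment Report either.
Review Report starts exactly when Breaking Recap ends (back-to-back, no overlap), so nothing later overlaps Breaking Recap either.
Local Segment starts after Review Report ends.
Every pair is clear; the schedule has no overlaps.

No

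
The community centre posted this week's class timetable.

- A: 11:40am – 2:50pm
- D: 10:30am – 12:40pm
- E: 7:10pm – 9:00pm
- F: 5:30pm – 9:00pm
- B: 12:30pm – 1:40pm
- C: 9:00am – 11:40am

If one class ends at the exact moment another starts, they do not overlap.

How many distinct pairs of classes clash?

5

Sorted by start: C, D, A, B, F, E.
D starts before C ends → C and D overlap.
A starts exactly when C ends (back-to-back, no overlap) — done with C.
A starts before D ends → D and A overlap.
B starts before D ends → D and B overlap.
F starts after D ends — done with D.
B starts before A ends → A and B overlap.
F starts after A ends — done with A.
F starts after B ends — done with B.
E starts before F ends → F and E overlap.
Overlapping pairs: A & B, A & D, B & D, C & D, E & F — 5 in total.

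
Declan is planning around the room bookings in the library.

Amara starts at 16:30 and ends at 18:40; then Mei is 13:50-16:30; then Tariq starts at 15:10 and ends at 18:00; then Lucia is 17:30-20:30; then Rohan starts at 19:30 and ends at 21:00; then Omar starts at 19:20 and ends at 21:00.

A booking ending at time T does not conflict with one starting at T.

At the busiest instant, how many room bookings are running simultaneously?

3

Sort all start/end points and keep a running count:
13:50 start Mei → 1
15:10 start Tariq → 2
16:30 end Mei → 1
16:30 start Amara → 2
17:30 start Lucia → 3
18:00 end Tariq → 2
18:40 end Amara → 1
19:20 start Omar → 2
19:30 start Rohan → 3
20:30 end Lucia → 2
21:00 end Omar → 1
21:00 end Rohan → 0
Peak is 3, at 17:30 (Amara, Lucia, Tariq).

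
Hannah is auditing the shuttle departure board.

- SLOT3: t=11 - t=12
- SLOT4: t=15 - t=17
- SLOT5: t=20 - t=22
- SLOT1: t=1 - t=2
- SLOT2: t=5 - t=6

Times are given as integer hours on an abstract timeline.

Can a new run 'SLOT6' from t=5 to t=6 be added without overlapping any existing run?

SLOT1: ends t=2 at or before SLOT6 starts t=5 → clear.
SLOT2: starts t=5 before SLOT6 ends t=6, and ends t=6 after SLOT6 starts t=5 → overlap.
SLOT3: starts t=11 at or after SLOT6 ends t=6 → clear.
SLOT4: starts t=15 at or after SLOT6 ends t=6 → clear.
SLOT5: starts t=20 at or after SLOT6 ends t=6 → clear.
SLOT6 overlaps SLOT2.

No — it overlaps SLOT2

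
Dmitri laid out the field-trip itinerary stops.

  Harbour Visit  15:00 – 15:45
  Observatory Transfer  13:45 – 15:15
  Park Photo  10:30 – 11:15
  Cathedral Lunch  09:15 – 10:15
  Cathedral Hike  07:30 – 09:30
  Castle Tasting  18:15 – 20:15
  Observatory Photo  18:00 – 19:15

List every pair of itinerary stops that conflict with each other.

Castle Tasting & Observatory Photo, Cathedral Hike & Cathedral Lunch, Harbour Visit & Observatory Transfer

Two intervals overlap when each starts before the other ends.
Sorted by start: Cathedral Hike, Cathedral Lunch, Park Photo, Observatory Transfer, Harbour Visit, Observatory Photo, Castle Tasting.
Cathedral Lunch starts before Cathedral Hike ends → Cathedral Hike and Cathedral Lunch overlap.
Park Photo starts after Cathedral Hike ends — done with Cathedral Hike.
Park Photo starts after Cathedral Lunch ends — done with Cathedral Lunch.
Observatory Transfer starts after Park Photo ends — done with Park Photo.
Harbour Visit starts before Observatory Transfer ends → Observatory Transfer and Harbour Visit overlap.
Observatory Photo starts after Observatory Transfer ends — done with Observatory Transfer.
Observatory Photo starts after Harbour Visit ends — done with Harbour Visit.
Castle Tasting starts before Observatory Photo ends → Observatory Photo and Castle Tasting overlap.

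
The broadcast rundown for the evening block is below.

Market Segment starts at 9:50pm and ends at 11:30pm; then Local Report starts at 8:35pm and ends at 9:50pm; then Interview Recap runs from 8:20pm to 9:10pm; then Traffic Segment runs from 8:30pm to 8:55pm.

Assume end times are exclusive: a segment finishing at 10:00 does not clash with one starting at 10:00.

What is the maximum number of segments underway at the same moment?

3

Sort all start/end points and keep a running count:
8:20pm start Interview Recap → 1
8:30pm start Traffic Segment → 2
8:35pm start Local Report → 3
8:55pm end Traffic Segment → 2
9:10pm end Interview Recap → 1
9:50pm end Local Report → 0
9:50pm start Market Segment → 1
11:30pm end Market Segment → 0
Peak is 3, at 8:35pm (Interview Recap, Local Report, Traffic Segment).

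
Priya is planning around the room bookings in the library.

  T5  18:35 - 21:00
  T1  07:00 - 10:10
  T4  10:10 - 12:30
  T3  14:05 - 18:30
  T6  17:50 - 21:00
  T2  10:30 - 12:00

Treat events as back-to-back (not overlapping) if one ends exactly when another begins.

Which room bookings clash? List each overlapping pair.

T2 & T4, T3 & T6, T5 & T6

Sorted by start: T1, T4, T2, T3, T6, T5.
T4 starts exactly when T1 ends (back-to-back, no overlap), so T1 has no further overlaps.
T2 starts before T4 ends → T4 and T2 overlap.
T3 starts after T4 ends, so T4 has no further overlaps.
T3 starts after T2 ends, so T2 has no further overlaps.
T6 starts before T3 ends → T3 and T6 overlap.
T5 starts after T3 ends.
T5 starts before T6 ends → T6 and T5 overlap.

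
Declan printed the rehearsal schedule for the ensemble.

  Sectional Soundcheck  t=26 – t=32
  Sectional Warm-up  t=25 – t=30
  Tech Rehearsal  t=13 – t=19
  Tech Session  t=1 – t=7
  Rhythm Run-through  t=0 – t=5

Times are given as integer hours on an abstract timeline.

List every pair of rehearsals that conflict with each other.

Rhythm Run-through & Tech Session, Sectional Soundcheck & Sectional Warm-up

Check each pair: they overlap iff neither finishes before the other starts.
Sorted by start: Rhythm Run-through, Tech Session, Tech Rehearsal, Sectional Warm-up, Sectional Soundcheck.
Tech Session starts before Rhythm Run-through ends → Rhythm Run-through and Tech Session overlap.
Tech Rehearsal starts after Rhythm Run-through ends — done with Rhythm Run-through.
Tech Rehearsal starts after Tech Session ends — done with Tech Session.
Sectional Warm-up starts after Tech Rehearsal ends — done with Tech Rehearsal.
Sectional Soundcheck starts before Sectional Warm-up ends → Sectional Warm-up and Sectional Soundcheck overlap.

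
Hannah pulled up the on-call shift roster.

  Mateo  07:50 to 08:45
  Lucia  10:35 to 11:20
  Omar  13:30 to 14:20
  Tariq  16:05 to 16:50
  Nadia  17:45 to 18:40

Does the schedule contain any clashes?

Check each pair: they overlap iff neither finishes before the other starts.
Sorted by start: Mateo, Lucia, Omar, Tariq, Nadia.
Lucia starts after Mateo ends, so Mateo has no further overlaps.
Omar starts after Lucia ends, so Lucia has no further overlaps.
Tariq starts after Omar ends, so Omar has no further overlaps.
Nadia starts after Tariq ends.
Every pair is clear; the schedule has no overlaps.

No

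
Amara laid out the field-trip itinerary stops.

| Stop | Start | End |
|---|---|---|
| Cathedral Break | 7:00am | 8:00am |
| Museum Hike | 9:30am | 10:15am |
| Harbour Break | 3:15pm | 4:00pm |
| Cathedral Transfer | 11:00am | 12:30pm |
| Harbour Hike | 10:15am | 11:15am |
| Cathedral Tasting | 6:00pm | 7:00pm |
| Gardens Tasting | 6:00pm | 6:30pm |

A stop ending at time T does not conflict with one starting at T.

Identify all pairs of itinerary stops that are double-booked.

Cathedral Tasting & Gardens Tasting, Cathedral Transfer & Harbour Hike

Two intervals overlap when each starts before the other ends.
Sorted by start: Cathedral Break, Museum Hike, Harbour Hike, Cathedral Transfer, Harbour Break, Gardens Tasting, Cathedral Tasting.
Museum Hike starts after Cathedral Break ends — done with Cathedral Break.
Harbour Hike starts exactly when Museum Hike ends (back-to-back, no overlap) — done with Museum Hike.
Cathedral Transfer starts before Harbour Hike ends → Harbour Hike and Cathedral Transfer overlap.
Harbour Break starts after Harbour Hike ends — done with Harbour Hike.
Harbour Break starts after Cathedral Transfer ends — done with Cathedral Transfer.
Gardens Tasting starts after Harbour Break ends — done with Harbour Break.
Cathedral Tasting starts before Gardens Tasting ends → Gardens Tasting and Cathedral Tasting overlap.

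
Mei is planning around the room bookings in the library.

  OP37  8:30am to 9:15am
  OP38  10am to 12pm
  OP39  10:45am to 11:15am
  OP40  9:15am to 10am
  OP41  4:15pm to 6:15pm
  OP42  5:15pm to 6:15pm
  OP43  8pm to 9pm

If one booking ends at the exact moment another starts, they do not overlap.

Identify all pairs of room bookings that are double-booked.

OP38 & OP39, OP41 & OP42

Two intervals overlap when each starts before the other ends.
Sorted by start: OP37, OP40, OP38, OP39, OP41, OP42, OP43.
OP40 starts exactly when OP37 ends (back-to-back, no overlap) — done with OP37.
OP38 starts exactly when OP40 ends (back-to-back, no overlap) — done with OP40.
OP39 starts before OP38 ends → OP38 and OP39 overlap.
OP41 starts after OP38 ends — done with OP38.
OP41 starts after OP39 ends — done with OP39.
OP42 starts before OP41 ends → OP41 and OP42 overlap.
OP43 starts after OP41 ends.
OP43 starts after OP42 ends.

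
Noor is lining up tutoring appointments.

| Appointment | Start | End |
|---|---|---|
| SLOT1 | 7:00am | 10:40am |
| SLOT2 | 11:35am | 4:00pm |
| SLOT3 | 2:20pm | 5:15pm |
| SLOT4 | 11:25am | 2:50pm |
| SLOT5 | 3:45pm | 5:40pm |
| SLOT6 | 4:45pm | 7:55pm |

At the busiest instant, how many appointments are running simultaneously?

3

Sort all start/end points and keep a running count:
7:00am start SLOT1 → 1
10:40am end SLOT1 → 0
11:25am start SLOT4 → 1
11:35am start SLOT2 → 2
2:20pm start SLOT3 → 3
2:50pm end SLOT4 → 2
3:45pm start SLOT5 → 3
4:00pm end SLOT2 → 2
4:45pm start SLOT6 → 3
5:15pm end SLOT3 → 2
5:40pm end SLOT5 → 1
7:55pm end SLOT6 → 0
Peak is 3, at 2:20pm (SLOT2, SLOT3, SLOT4).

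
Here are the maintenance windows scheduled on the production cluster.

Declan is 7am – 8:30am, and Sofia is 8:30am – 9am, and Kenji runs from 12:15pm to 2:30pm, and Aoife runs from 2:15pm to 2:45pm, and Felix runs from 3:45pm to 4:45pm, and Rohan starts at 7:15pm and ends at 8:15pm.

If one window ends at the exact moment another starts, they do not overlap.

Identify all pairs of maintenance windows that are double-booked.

Sorted by start: Declan, Sofia, Kenji, Aoife, Felix, Rohan.
Sofia starts exactly when Declan ends (back-to-back, no overlap) — done with Declan.
Kenji starts after Sofia ends — done with Sofia.
Aoife starts before Kenji ends → Kenji and Aoife overlap.
Felix starts after Kenji ends — done with Kenji.
Felix starts after Aoife ends — done with Aoife.
Rohan starts after Felix ends.

Aoife & Kenji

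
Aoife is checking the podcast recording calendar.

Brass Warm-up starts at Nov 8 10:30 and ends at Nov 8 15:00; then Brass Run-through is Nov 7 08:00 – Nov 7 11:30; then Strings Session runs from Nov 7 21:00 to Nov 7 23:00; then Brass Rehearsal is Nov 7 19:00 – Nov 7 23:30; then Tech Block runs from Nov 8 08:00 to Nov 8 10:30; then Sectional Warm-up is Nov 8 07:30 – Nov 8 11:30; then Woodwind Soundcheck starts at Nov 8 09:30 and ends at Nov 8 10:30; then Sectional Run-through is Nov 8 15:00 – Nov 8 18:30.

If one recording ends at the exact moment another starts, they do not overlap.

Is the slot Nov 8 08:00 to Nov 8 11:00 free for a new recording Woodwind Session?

Brass Run-through: ends Nov 7 11:30 at or before Woodwind Session starts Nov 8 08:00 → clear.
Brass Rehearsal: ends Nov 7 23:30 at or before Woodwind Session starts Nov 8 08:00 → clear.
Strings Session: ends Nov 7 23:00 at or before Woodwind Session starts Nov 8 08:00 → clear.
Sectional Warm-up: starts Nov 8 07:30 before Woodwind Session ends Nov 8 11:00, and ends Nov 8 11:30 after Woodwind Session starts Nov 8 08:00 → overlap.
Tech Block: starts Nov 8 08:00 before Woodwind Session ends Nov 8 11:00, and ends Nov 8 10:30 after Woodwind Session starts Nov 8 08:00 → overlap.
Woodwind Soundcheck: starts Nov 8 09:30 before Woodwind Session ends Nov 8 11:00, and ends Nov 8 10:30 after Woodwind Session starts Nov 8 08:00 → overlap.
Brass Warm-up: starts Nov 8 10:30 before Woodwind Session ends Nov 8 11:00, and ends Nov 8 15:00 after Woodwind Session starts Nov 8 08:00 → overlap.
Sectional Run-through: starts Nov 8 15:00 at or after Woodwind Session ends Nov 8 11:00 → clear.
Woodwind Session overlaps Brass Warm-up, Tech Block, Sectional Warm-up, Woodwind Soundcheck.

No — it overlaps Brass Warm-up, Sectional Warm-up, Tech Block, Woodwind Soundcheck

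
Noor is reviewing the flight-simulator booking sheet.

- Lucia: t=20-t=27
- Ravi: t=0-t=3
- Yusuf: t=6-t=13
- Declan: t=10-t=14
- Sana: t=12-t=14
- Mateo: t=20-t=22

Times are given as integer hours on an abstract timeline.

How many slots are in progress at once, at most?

Walk through starts and ends in time order (an end at T is processed before a start at T):
t=0 start Ravi → 1
t=3 end Ravi → 0
t=6 start Yusuf → 1
t=10 start Declan → 2
t=12 start Sana → 3
t=13 end Yusuf → 2
t=14 end Declan → 1
t=14 end Sana → 0
t=20 start Lucia → 1
t=20 start Mateo → 2
t=22 end Mateo → 1
t=27 end Lucia → 0
Peak is 3, at t=12 (Declan, Sana, Yusuf).

3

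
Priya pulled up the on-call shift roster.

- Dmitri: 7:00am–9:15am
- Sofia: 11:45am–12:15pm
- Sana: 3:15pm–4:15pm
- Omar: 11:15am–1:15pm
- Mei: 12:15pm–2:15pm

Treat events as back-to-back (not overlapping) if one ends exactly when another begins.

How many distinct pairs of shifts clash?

2

Two intervals overlap when each starts before the other ends.
Sorted by start: Dmitri, Omar, Sofia, Mei, Sana.
Omar starts after Dmitri ends — done with Dmitri.
Sofia starts before Omar ends → Omar and Sofia overlap.
Mei starts before Omar ends → Omar and Mei overlap.
Sana starts after Omar ends.
Mei starts exactly when Sofia ends (back-to-back, no overlap) — done with Sofia.
Sana starts after Mei ends.
Overlapping pairs: Mei & Omar, Omar & Sofia — 2 in total.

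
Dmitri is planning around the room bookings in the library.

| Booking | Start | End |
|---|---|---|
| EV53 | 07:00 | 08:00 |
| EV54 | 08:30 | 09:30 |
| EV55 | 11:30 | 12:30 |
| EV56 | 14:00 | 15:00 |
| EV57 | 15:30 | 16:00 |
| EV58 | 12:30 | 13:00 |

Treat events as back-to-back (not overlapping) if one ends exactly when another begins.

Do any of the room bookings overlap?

No

Sorted by start: EV53, EV54, EV55, EV58, EV56, EV57.
EV54 starts after EV53 ends, so nothing later overlaps EV53 either.
EV55 starts after EV54 ends, so nothing later overlaps EV54 either.
EV58 starts exactly when EV55 ends (back-to-back, no overlap), so nothing later overlaps EV55 either.
EV56 starts after EV58 ends, so nothing later overlaps EV58 either.
EV57 starts after EV56 ends.
Every pair is clear; the schedule has no overlaps.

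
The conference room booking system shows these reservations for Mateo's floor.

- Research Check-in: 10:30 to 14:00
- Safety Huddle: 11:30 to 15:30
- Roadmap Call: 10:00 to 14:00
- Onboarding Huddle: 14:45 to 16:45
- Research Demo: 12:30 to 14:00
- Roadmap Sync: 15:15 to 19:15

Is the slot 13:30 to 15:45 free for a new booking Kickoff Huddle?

Roadmap Call: starts 10:00 before Kickoff Huddle ends 15:45, and ends 14:00 after Kickoff Huddle starts 13:30 → overlap.
Research Check-in: starts 10:30 before Kickoff Huddle ends 15:45, and ends 14:00 after Kickoff Huddle starts 13:30 → overlap.
Safety Huddle: starts 11:30 before Kickoff Huddle ends 15:45, and ends 15:30 after Kickoff Huddle starts 13:30 → overlap.
Research Demo: starts 12:30 before Kickoff Huddle ends 15:45, and ends 14:00 after Kickoff Huddle starts 13:30 → overlap.
Onboarding Huddle: starts 14:45 before Kickoff Huddle ends 15:45, and ends 16:45 after Kickoff Huddle starts 13:30 → overlap.
Roadmap Sync: starts 15:15 before Kickoff Huddle ends 15:45, and ends 19:15 after Kickoff Huddle starts 13:30 → overlap.
Kickoff Huddle overlaps Research Check-in, Safety Huddle, Roadmap Call, Onboarding Huddle, Research Demo, Roadmap Sync.

No — it overlaps Onboarding Huddle, Research Check-in, Research Demo, Roadmap Call, Roadmap Sync, Safety Huddle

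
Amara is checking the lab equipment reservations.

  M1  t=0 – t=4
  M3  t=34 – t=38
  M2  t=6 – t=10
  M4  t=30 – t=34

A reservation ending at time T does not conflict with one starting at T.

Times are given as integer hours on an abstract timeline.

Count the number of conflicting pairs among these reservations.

0

Sorted by start: M1, M2, M4, M3.
M2 starts after M1 ends, so nothing later overlaps M1 either.
M4 starts after M2 ends, so nothing later overlaps M2 either.
M3 starts exactly when M4 ends (back-to-back, no overlap).
No pair overlaps.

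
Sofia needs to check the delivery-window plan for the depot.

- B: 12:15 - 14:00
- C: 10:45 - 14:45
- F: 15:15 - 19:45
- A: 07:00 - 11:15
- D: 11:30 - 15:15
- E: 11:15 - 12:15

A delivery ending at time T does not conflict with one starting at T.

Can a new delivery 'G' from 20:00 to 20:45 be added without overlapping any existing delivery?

A: ends 11:15 at or before G starts 20:00 → clear.
C: ends 14:45 at or before G starts 20:00 → clear.
E: ends 12:15 at or before G starts 20:00 → clear.
D: ends 15:15 at or before G starts 20:00 → clear.
B: ends 14:00 at or before G starts 20:00 → clear.
F: ends 19:45 at or before G starts 20:00 → clear.

Yes — the slot is free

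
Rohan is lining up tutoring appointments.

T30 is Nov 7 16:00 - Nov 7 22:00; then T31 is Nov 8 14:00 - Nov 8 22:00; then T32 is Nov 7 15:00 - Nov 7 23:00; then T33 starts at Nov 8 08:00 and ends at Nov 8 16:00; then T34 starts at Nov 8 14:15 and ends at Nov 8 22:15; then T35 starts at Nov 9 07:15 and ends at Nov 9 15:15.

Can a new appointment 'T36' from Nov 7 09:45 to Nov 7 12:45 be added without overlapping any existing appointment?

T32: starts Nov 7 15:00 at or after T36 ends Nov 7 12:45 → clear.
T30: starts Nov 7 16:00 at or after T36 ends Nov 7 12:45 → clear.
T33: starts Nov 8 08:00 at or after T36 ends Nov 7 12:45 → clear.
T31: starts Nov 8 14:00 at or after T36 ends Nov 7 12:45 → clear.
T34: starts Nov 8 14:15 at or after T36 ends Nov 7 12:45 → clear.
T35: starts Nov 9 07:15 at or after T36 ends Nov 7 12:45 → clear.

Yes — the slot is free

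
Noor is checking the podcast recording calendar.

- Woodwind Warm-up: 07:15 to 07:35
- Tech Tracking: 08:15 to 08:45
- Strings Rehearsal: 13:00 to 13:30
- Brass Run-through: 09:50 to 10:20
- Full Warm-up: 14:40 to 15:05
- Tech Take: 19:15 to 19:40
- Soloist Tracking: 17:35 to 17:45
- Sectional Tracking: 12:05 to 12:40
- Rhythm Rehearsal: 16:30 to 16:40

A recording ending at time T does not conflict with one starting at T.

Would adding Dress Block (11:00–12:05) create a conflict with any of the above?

No — it doesn't clash with anything

Woodwind Warm-up: ends 07:35 at or before Dress Block starts 11:00 → clear.
Tech Tracking: ends 08:45 at or before Dress Block starts 11:00 → clear.
Brass Run-through: ends 10:20 at or before Dress Block starts 11:00 → clear.
Sectional Tracking: starts 12:05 at or after Dress Block ends 12:05 → clear.
Strings Rehearsal: starts 13:00 at or after Dress Block ends 12:05 → clear.
Full Warm-up: starts 14:40 at or after Dress Block ends 12:05 → clear.
Rhythm Rehearsal: starts 16:30 at or after Dress Block ends 12:05 → clear.
Soloist Tracking: starts 17:35 at or after Dress Block ends 12:05 → clear.
Tech Take: starts 19:15 at or after Dress Block ends 12:05 → clear.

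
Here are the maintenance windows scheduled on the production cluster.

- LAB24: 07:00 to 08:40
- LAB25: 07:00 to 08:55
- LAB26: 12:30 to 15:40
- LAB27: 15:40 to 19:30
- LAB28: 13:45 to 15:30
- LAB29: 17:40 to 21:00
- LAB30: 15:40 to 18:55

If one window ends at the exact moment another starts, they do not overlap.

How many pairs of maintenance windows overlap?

Sorted by start: LAB24, LAB25, LAB26, LAB28, LAB27, LAB30, LAB29.
LAB25 starts before LAB24 ends → LAB24 and LAB25 overlap.
LAB26 starts after LAB24 ends; LAB24 is clear from here.
LAB26 starts after LAB25 ends; LAB25 is clear from here.
LAB28 starts before LAB26 ends → LAB26 and LAB28 overlap.
LAB27 starts exactly when LAB26 ends (back-to-back, no overlap); LAB26 is clear from here.
LAB27 starts after LAB28 ends; LAB28 is clear from here.
LAB30 starts before LAB27 ends → LAB27 and LAB30 overlap.
LAB29 starts before LAB27 ends → LAB27 and LAB29 overlap.
LAB29 starts before LAB30 ends → LAB30 and LAB29 overlap.
Overlapping pairs: LAB24 & LAB25, LAB26 & LAB28, LAB27 & LAB29, LAB27 & LAB30, LAB29 & LAB30 — 5 in total.

5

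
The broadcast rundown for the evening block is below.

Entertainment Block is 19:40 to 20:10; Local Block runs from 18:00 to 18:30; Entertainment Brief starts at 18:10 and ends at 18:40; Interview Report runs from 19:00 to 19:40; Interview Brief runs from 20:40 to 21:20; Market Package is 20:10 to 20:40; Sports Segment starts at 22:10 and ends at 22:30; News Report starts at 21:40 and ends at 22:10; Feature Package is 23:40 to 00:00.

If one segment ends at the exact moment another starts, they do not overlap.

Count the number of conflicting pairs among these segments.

1

Sorted by start: Local Block, Entertainment Brief, Interview Report, Entertainment Block, Market Package, Interview Brief, News Report, Sports Segment, Feature Package.
Entertainment Brief starts before Local Block ends → Local Block and Entertainment Brief overlap.
Interview Report starts after Local Block ends, so nothing later overlaps Local Block either.
Interview Report starts after Entertainment Brief ends, so nothing later overlaps Entertainment Brief either.
Entertainment Block starts exactly when Interview Report ends (back-to-back, no overlap), so nothing later overlaps Interview Report either.
Market Package starts exactly when Entertainment Block ends (back-to-back, no overlap), so nothing later overlaps Entertainment Block either.
Interview Brief starts exactly when Market Package ends (back-to-back, no overlap), so nothing later overlaps Market Package either.
News Report starts after Interview Brief ends, so nothing later overlaps Interview Brief either.
Sports Segment starts exactly when News Report ends (back-to-back, no overlap), so nothing later overlaps News Report either.
Feature Package starts after Sports Segment ends.
Overlapping pairs: Entertainment Brief & Local Block — 1 in total.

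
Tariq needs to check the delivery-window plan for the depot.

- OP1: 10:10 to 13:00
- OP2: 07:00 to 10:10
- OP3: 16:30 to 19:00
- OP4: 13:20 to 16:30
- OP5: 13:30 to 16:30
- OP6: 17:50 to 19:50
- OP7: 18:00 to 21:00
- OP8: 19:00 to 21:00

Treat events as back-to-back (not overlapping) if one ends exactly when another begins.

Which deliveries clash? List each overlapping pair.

Sorted by start: OP2, OP1, OP4, OP5, OP3, OP6, OP7, OP8.
OP1 starts exactly when OP2 ends (back-to-back, no overlap), so OP2 has no further overlaps.
OP4 starts after OP1 ends, so OP1 has no further overlaps.
OP5 starts before OP4 ends → OP4 and OP5 overlap.
OP3 starts exactly when OP4 ends (back-to-back, no overlap), so OP4 has no further overlaps.
OP3 starts exactly when OP5 ends (back-to-back, no overlap), so OP5 has no further overlaps.
OP6 starts before OP3 ends → OP3 and OP6 overlap.
OP7 starts before OP3 ends → OP3 and OP7 overlap.
OP8 starts exactly when OP3 ends (back-to-back, no overlap).
OP7 starts before OP6 ends → OP6 and OP7 overlap.
OP8 starts before OP6 ends → OP6 and OP8 overlap.
OP8 starts before OP7 ends → OP7 and OP8 overlap.

OP3 & OP6, OP3 & OP7, OP4 & OP5, OP6 & OP7, OP6 & OP8, OP7 & OP8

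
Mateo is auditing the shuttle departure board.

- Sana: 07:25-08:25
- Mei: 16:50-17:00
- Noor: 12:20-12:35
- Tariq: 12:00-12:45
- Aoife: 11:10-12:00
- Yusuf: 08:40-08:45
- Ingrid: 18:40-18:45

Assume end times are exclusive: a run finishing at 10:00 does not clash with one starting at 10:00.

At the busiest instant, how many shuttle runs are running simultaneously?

2

Sweep the timeline, counting +1 at each start and −1 at each end (ends before starts at a tie):
07:25 start Sana → 1
08:25 end Sana → 0
08:40 start Yusuf → 1
08:45 end Yusuf → 0
11:10 start Aoife → 1
12:00 end Aoife → 0
12:00 start Tariq → 1
12:20 start Noor → 2
12:35 end Noor → 1
12:45 end Tariq → 0
16:50 start Mei → 1
17:00 end Mei → 0
18:40 start Ingrid → 1
18:45 end Ingrid → 0
Peak is 2, at 12:20 (Noor, Tariq).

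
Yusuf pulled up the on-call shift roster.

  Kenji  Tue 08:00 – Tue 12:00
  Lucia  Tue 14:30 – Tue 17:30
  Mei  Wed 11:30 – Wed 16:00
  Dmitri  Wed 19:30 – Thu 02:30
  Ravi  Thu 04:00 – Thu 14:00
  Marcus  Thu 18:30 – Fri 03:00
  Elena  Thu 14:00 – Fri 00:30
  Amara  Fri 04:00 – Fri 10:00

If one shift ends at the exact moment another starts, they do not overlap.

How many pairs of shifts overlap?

1

Sorted by start: Kenji, Lucia, Mei, Dmitri, Ravi, Elena, Marcus, Amara.
Lucia starts after Kenji ends; Kenji is clear from here.
Mei starts after Lucia ends; Lucia is clear from here.
Dmitri starts after Mei ends; Mei is clear from here.
Ravi starts after Dmitri ends; Dmitri is clear from here.
Elena starts exactly when Ravi ends (back-to-back, no overlap); Ravi is clear from here.
Marcus starts before Elena ends → Elena and Marcus overlap.
Amara starts after Elena ends.
Amara starts after Marcus ends.
Overlapping pairs: Elena & Marcus — 1 in total.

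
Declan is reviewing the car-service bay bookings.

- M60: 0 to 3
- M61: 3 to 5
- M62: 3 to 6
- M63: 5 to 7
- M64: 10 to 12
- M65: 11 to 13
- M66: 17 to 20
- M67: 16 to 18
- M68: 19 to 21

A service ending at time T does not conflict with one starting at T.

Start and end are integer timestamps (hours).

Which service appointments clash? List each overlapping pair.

M61 & M62, M62 & M63, M64 & M65, M66 & M67, M66 & M68

Check each pair: they overlap iff neither finishes before the other starts.
Sorted by start: M60, M61, M62, M63, M64, M65, M67, M66, M68.
M61 starts exactly when M60 ends (back-to-back, no overlap) — done with M60.
M62 starts before M61 ends → M61 and M62 overlap.
M63 starts exactly when M61 ends (back-to-back, no overlap) — done with M61.
M63 starts before M62 ends → M62 and M63 overlap.
M64 starts after M62 ends — done with M62.
M64 starts after M63 ends — done with M63.
M65 starts before M64 ends → M64 and M65 overlap.
M67 starts after M64 ends — done with M64.
M67 starts after M65 ends — done with M65.
M66 starts before M67 ends → M67 and M66 overlap.
M68 starts after M67 ends.
M68 starts before M66 ends → M66 and M68 overlap.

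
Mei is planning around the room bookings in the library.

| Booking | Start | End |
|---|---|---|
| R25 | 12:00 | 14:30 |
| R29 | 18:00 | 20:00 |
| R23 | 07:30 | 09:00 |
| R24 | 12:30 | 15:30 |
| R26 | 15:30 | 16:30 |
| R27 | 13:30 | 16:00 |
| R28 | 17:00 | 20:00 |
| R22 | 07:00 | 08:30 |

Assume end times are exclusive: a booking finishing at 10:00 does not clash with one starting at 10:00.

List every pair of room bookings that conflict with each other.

R22 & R23, R24 & R25, R24 & R27, R25 & R27, R26 & R27, R28 & R29

Sorted by start: R22, R23, R25, R24, R27, R26, R28, R29.
R23 starts before R22 ends → R22 and R23 overlap.
R25 starts after R22 ends; R22 is clear from here.
R25 starts after R23 ends; R23 is clear from here.
R24 starts before R25 ends → R25 and R24 overlap.
R27 starts before R25 ends → R25 and R27 overlap.
R26 starts after R25 ends; R25 is clear from here.
R27 starts before R24 ends → R24 and R27 overlap.
R26 starts exactly when R24 ends (back-to-back, no overlap); R24 is clear from here.
R26 starts before R27 ends → R27 and R26 overlap.
R28 starts after R27 ends; R27 is clear from here.
R28 starts after R26 ends; R26 is clear from here.
R29 starts before R28 ends → R28 and R29 overlap.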